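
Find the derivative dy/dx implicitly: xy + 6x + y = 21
Apply d/dx to both sides, remembering that y depends on x. Each occurrence of y therefore brings in a y' = dy/dx via the chain rule.

With F(x, y) equal to the left-hand side minus the right, differentiate F term by term:
  d/dx[xy] = x·y' + y
  d/dx[6x] = 6
  d/dx[y] = y'
  d/dx[-21] = 0
Adding these up, d/dx[F] = 0 becomes
  (y + 6) + (x + 1)·y' = 0,
so isolating y',
  dy/dx = -(y + 6)/(x + 1) = (-y - 6)/(x + 1)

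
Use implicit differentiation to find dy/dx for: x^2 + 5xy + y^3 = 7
Differentiate the relation implicitly: treat y = y(x) and apply the chain rule, so every y-derivative picks up a y' = dy/dx factor.

With everything moved to the left-hand side, differentiate term by term:
  d/dx[x^2] = 2x
  d/dx[5xy] = 5x·y' + 5y
  d/dx[y^3] = 3y^2·y'
  d/dx[-7] = 0

Separating the contributions that come from x directly and those that come through y:
  without y':      2x + 5y
  multiplying y':  5x + 3y^2

so (2x + 5y) + (5x + 3y^2)·y' = 0, and therefore
  dy/dx = -(2x + 5y)/(5x + 3y^2) = (-2x - 5y)/(5x + 3y^2)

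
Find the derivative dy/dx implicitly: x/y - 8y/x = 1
Take d/dx of both sides. Since y is implicitly a function of x, the chain rule attaches a y' = dy/dx factor whenever we differentiate through y.

Set F(x, y) = (left side) − (right side), so the curve is F = 0. Differentiating each term of F:
  d/dx[x/y] = -x·y'/y^2 + 1/y
  d/dx[-8y/x] = -8·y'/x + 8y/x^2
  d/dx[-1] = 0

Collecting, the y'-free part is the partial derivative in x and the y' coefficient is the partial derivative in y:
  ∂F/∂x = 1/y + 8y/x^2
  ∂F/∂y = -x/y^2 - 8/x

so d/dx[F(x, y(x))] = ∂F/∂x + (∂F/∂y)·y' = 0. Rearranging,
  dy/dx = -(∂F/∂x)/(∂F/∂y) = -(1/y + 8y/x^2)/(-x/y^2 - 8/x)
        = -((x^2 + 8y^2)/(x^2y))/(-(x^2 + 8y^2)/(xy^2)) = y/x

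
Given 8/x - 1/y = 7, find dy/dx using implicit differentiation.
Apply d/dx to both sides, remembering that y depends on x. Each occurrence of y therefore brings in a y' = dy/dx via the chain rule.

With F(x, y) equal to the left-hand side minus the right, differentiate F term by term:
  d/dx[-1/y] = y'/y^2
  d/dx[8/x] = -8/x^2
  d/dx[-7] = 0
Adding these up, d/dx[F] = 0 becomes
  (-8/x^2) + (y^(-2))·y' = 0,
so isolating y',
  dy/dx = -(-8/x^2)/(y^(-2)) = 8y^2/x^2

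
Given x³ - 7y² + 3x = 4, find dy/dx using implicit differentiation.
Apply d/dx to both sides, remembering that y depends on x. Each occurrence of y therefore brings in a y' = dy/dx via the chain rule.

With F(x, y) equal to the left-hand side minus the right, differentiate F term by term:
  d/dx[x^3] = 3x^2
  d/dx[3x] = 3
  d/dx[-7y^2] = -14y·y'
  d/dx[-4] = 0
Adding these up, d/dx[F] = 0 becomes
  (3x^2 + 3) + (-14y)·y' = 0,
so isolating y',
  dy/dx = -(3x^2 + 3)/(-14y) = 3(x^2 + 1)/(14y)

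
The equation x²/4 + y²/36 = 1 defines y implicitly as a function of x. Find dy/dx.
Differentiate both sides with respect to x, treating y as y(x). By the chain rule, any term containing y contributes a factor of y' = dy/dx when we differentiate it.

Move every term to one side and write the relation as F(x, y) = 0. Term by term,
  d/dx[x^2/4] = x/2
  d/dx[y^2/36] = y·y'/18
  d/dx[-1] = 0

The pieces without y' make up ∂F/∂x and the coefficient of y' is ∂F/∂y:
  ∂F/∂x = x/2,
  ∂F/∂y = y/18.

Since d/dx[F] = ∂F/∂x + (∂F/∂y)·y' = 0, solve for y':
  (∂F/∂y)·y' = -∂F/∂x
  dy/dx = -(∂F/∂x)/(∂F/∂y) = -(x/2)/(y/18) = -9x/y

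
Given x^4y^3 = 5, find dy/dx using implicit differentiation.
Differentiate the relation implicitly: treat y = y(x) and apply the chain rule, so every y-derivative picks up a y' = dy/dx factor.

With everything moved to the left-hand side, differentiate term by term:
  d/dx[x^4y^3] = 3x^4y^2·y' + 4x^3y^3
  d/dx[-5] = 0

Separating the contributions that come from x directly and those that come through y:
  without y':      4x^3y^3
  multiplying y':  3x^4y^2

so (4x^3y^3) + (3x^4y^2)·y' = 0, and therefore
  dy/dx = -(4x^3y^3)/(3x^4y^2) = -4y/(3x)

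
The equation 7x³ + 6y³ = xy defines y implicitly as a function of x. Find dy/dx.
Take d/dx of both sides. Since y is implicitly a function of x, the chain rule attaches a y' = dy/dx factor whenever we differentiate through y.

Set F(x, y) = (left side) − (right side), so the curve is F = 0. Differentiating each term of F:
  d/dx[7x^3] = 21x^2
  d/dx[-xy] = -x·y' - y
  d/dx[6y^3] = 18y^2·y'

Collecting, the y'-free part is the partial derivative in x and the y' coefficient is the partial derivative in y:
  ∂F/∂x = 21x^2 - y
  ∂F/∂y = -x + 18y^2

so d/dx[F(x, y(x))] = ∂F/∂x + (∂F/∂y)·y' = 0. Rearranging,
  dy/dx = -(∂F/∂x)/(∂F/∂y) = -(21x^2 - y)/(-x + 18y^2) = (21x^2 - y)/(x - 18y^2)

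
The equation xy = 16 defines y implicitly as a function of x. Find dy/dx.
Differentiate both sides with respect to x, treating y as y(x). By the chain rule, any term containing y contributes a factor of y' = dy/dx when we differentiate it.

Move every term to one side and write the relation as F(x, y) = 0. Term by term,
  d/dx[xy] = x·y' + y
  d/dx[-16] = 0

The pieces without y' make up ∂F/∂x and the coefficient of y' is ∂F/∂y:
  ∂F/∂x = y,
  ∂F/∂y = x.

Since d/dx[F] = ∂F/∂x + (∂F/∂y)·y' = 0, solve for y':
  (∂F/∂y)·y' = -∂F/∂x
  dy/dx = -(∂F/∂x)/(∂F/∂y) = -(y)/(x) = -y/x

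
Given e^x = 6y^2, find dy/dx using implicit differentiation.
Differentiate the relation implicitly: treat y = y(x) and apply the chain rule, so every y-derivative picks up a y' = dy/dx factor.

With everything moved to the left-hand side, differentiate term by term:
  d/dx[-6y^2] = -12y·y'
  d/dx[e^(x)] = e^(x)

Separating the contributions that come from x directly and those that come through y:
  without y':      e^(x)
  multiplying y':  -12y

so (e^(x)) + (-12y)·y' = 0, and therefore
  dy/dx = -(e^(x))/(-12y) = e^(x)/(12y)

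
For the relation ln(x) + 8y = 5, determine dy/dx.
Differentiate the relation implicitly: treat y = y(x) and apply the chain rule, so every y-derivative picks up a y' = dy/dx factor.

With everything moved to the left-hand side, differentiate term by term:
  d/dx[8y] = 8·y'
  d/dx[ln(x)] = 1/x
  d/dx[-5] = 0

Separating the contributions that come from x directly and those that come through y:
  without y':      1/x
  multiplying y':  8

so (1/x) + (8)·y' = 0, and therefore
  dy/dx = -(1/x)/(8) = -1/(8x)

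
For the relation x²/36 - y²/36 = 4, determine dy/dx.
Differentiate both sides with respect to x, treating y as y(x). By the chain rule, any term containing y contributes a factor of y' = dy/dx when we differentiate it.

Move every term to one side and write the relation as F(x, y) = 0. Term by term,
  d/dx[x^2/36] = x/18
  d/dx[-y^2/36] = -y·y'/18
  d/dx[-4] = 0

The pieces without y' make up ∂F/∂x and the coefficient of y' is ∂F/∂y:
  ∂F/∂x = x/18,
  ∂F/∂y = -y/18.

Since d/dx[F] = ∂F/∂x + (∂F/∂y)·y' = 0, solve for y':
  (∂F/∂y)·y' = -∂F/∂x
  dy/dx = -(∂F/∂x)/(∂F/∂y) = -(x/18)/(-y/18) = x/y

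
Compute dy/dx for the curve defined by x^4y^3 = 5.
Apply d/dx to both sides, remembering that y depends on x. Each occurrence of y therefore brings in a y' = dy/dx via the chain rule.

With F(x, y) equal to the left-hand side minus the right, differentiate F term by term:
  d/dx[x^4y^3] = 3x^4y^2·y' + 4x^3y^3
  d/dx[-5] = 0
Adding these up, d/dx[F] = 0 becomes
  (4x^3y^3) + (3x^4y^2)·y' = 0,
so isolating y',
  dy/dx = -(4x^3y^3)/(3x^4y^2) = -4y/(3x)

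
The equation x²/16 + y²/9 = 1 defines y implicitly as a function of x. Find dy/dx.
Differentiate both sides with respect to x, treating y as y(x). By the chain rule, any term containing y contributes a factor of y' = dy/dx when we differentiate it.

Move every term to one side and write the relation as F(x, y) = 0. Term by term,
  d/dx[x^2/16] = x/8
  d/dx[y^2/9] = 2y·y'/9
  d/dx[-1] = 0

The pieces without y' make up ∂F/∂x and the coefficient of y' is ∂F/∂y:
  ∂F/∂x = x/8,
  ∂F/∂y = 2y/9.

Since d/dx[F] = ∂F/∂x + (∂F/∂y)·y' = 0, solve for y':
  (∂F/∂y)·y' = -∂F/∂x
  dy/dx = -(∂F/∂x)/(∂F/∂y) = -(x/8)/(2y/9) = -9x/(16y)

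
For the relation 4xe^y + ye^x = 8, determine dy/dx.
Differentiate both sides with respect to x, treating y as y(x). By the chain rule, any term containing y contributes a factor of y' = dy/dx when we differentiate it.

Move every term to one side and write the relation as F(x, y) = 0. Term by term,
  d/dx[4x·e^(y)] = 4x·y'·e^(y) + 4e^(y)
  d/dx[y·e^(x)] = y·e^(x) + y'·e^(x)
  d/dx[-8] = 0

The pieces without y' make up ∂F/∂x and the coefficient of y' is ∂F/∂y:
  ∂F/∂x = y·e^(x) + 4e^(y),
  ∂F/∂y = 4x·e^(y) + e^(x).

Since d/dx[F] = ∂F/∂x + (∂F/∂y)·y' = 0, solve for y':
  (∂F/∂y)·y' = -∂F/∂x
  dy/dx = -(∂F/∂x)/(∂F/∂y) = -(y·e^(x) + 4e^(y))/(4x·e^(y) + e^(x)) = (-y·e^(x) - 4e^(y))/(4x·e^(y) + e^(x))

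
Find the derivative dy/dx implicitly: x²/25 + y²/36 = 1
Differentiate both sides with respect to x, treating y as y(x). By the chain rule, any term containing y contributes a factor of y' = dy/dx when we differentiate it.

Move every term to one side and write the relation as F(x, y) = 0. Term by term,
  d/dx[x^2/25] = 2x/25
  d/dx[y^2/36] = y·y'/18
  d/dx[-1] = 0

The pieces without y' make up ∂F/∂x and the coefficient of y' is ∂F/∂y:
  ∂F/∂x = 2x/25,
  ∂F/∂y = y/18.

Since d/dx[F] = ∂F/∂x + (∂F/∂y)·y' = 0, solve for y':
  (∂F/∂y)·y' = -∂F/∂x
  dy/dx = -(∂F/∂x)/(∂F/∂y) = -(2x/25)/(y/18) = -36x/(25y)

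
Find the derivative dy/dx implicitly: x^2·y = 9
Take d/dx of both sides. Since y is implicitly a function of x, the chain rule attaches a y' = dy/dx factor whenever we differentiate through y.

Set F(x, y) = (left side) − (right side), so the curve is F = 0. Differentiating each term of F:
  d/dx[x^2y] = x^2·y' + 2xy
  d/dx[-9] = 0

Collecting, the y'-free part is the partial derivative in x and the y' coefficient is the partial derivative in y:
  ∂F/∂x = 2xy
  ∂F/∂y = x^2

so d/dx[F(x, y(x))] = ∂F/∂x + (∂F/∂y)·y' = 0. Rearranging,
  dy/dx = -(∂F/∂x)/(∂F/∂y) = -(2xy)/(x^2) = -2y/x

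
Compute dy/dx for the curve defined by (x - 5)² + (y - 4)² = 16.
Differentiate both sides with respect to x, treating y as y(x). By the chain rule, any term containing y contributes a factor of y' = dy/dx when we differentiate it.

Move every term to one side and write the relation as F(x, y) = 0. Term by term,
  d/dx[(x - 5)^2] = 2x - 10
  d/dx[(y - 4)^2] = 2·y'(y - 4)
  d/dx[-16] = 0

The pieces without y' make up ∂F/∂x and the coefficient of y' is ∂F/∂y:
  ∂F/∂x = 2x - 10,
  ∂F/∂y = 2y - 8.

Since d/dx[F] = ∂F/∂x + (∂F/∂y)·y' = 0, solve for y':
  (∂F/∂y)·y' = -∂F/∂x
  dy/dx = -(∂F/∂x)/(∂F/∂y) = -(2x - 10)/(2y - 8) = (5 - x)/(y - 4)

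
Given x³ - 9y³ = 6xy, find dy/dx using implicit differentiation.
Take d/dx of both sides. Since y is implicitly a function of x, the chain rule attaches a y' = dy/dx factor whenever we differentiate through y.

Set F(x, y) = (left side) − (right side), so the curve is F = 0. Differentiating each term of F:
  d/dx[x^3] = 3x^2
  d/dx[-6xy] = -6x·y' - 6y
  d/dx[-9y^3] = -27y^2·y'

Collecting, the y'-free part is the partial derivative in x and the y' coefficient is the partial derivative in y:
  ∂F/∂x = 3x^2 - 6y
  ∂F/∂y = -6x - 27y^2

so d/dx[F(x, y(x))] = ∂F/∂x + (∂F/∂y)·y' = 0. Rearranging,
  dy/dx = -(∂F/∂x)/(∂F/∂y) = -(3x^2 - 6y)/(-6x - 27y^2) = (x^2 - 2y)/(2x + 9y^2)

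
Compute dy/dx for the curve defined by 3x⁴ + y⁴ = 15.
Apply d/dx to both sides, remembering that y depends on x. Each occurrence of y therefore brings in a y' = dy/dx via the chain rule.

With F(x, y) equal to the left-hand side minus the right, differentiate F term by term:
  d/dx[3x^4] = 12x^3
  d/dx[y^4] = 4y^3·y'
  d/dx[-15] = 0
Adding these up, d/dx[F] = 0 becomes
  (12x^3) + (4y^3)·y' = 0,
so isolating y',
  dy/dx = -(12x^3)/(4y^3) = -3x^3/y^3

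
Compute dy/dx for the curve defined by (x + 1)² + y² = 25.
Take d/dx of both sides. Since y is implicitly a function of x, the chain rule attaches a y' = dy/dx factor whenever we differentiate through y.

Set F(x, y) = (left side) − (right side), so the curve is F = 0. Differentiating each term of F:
  d/dx[y^2] = 2y·y'
  d/dx[(x + 1)^2] = 2x + 2
  d/dx[-25] = 0

Collecting, the y'-free part is the partial derivative in x and the y' coefficient is the partial derivative in y:
  ∂F/∂x = 2x + 2
  ∂F/∂y = 2y

so d/dx[F(x, y(x))] = ∂F/∂x + (∂F/∂y)·y' = 0. Rearranging,
  dy/dx = -(∂F/∂x)/(∂F/∂y) = -(2x + 2)/(2y) = (-x - 1)/y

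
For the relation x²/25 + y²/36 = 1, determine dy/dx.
Differentiate both sides with respect to x, treating y as y(x). By the chain rule, any term containing y contributes a factor of y' = dy/dx when we differentiate it.

Move every term to one side and write the relation as F(x, y) = 0. Term by term,
  d/dx[x^2/25] = 2x/25
  d/dx[y^2/36] = y·y'/18
  d/dx[-1] = 0

The pieces without y' make up ∂F/∂x and the coefficient of y' is ∂F/∂y:
  ∂F/∂x = 2x/25,
  ∂F/∂y = y/18.

Since d/dx[F] = ∂F/∂x + (∂F/∂y)·y' = 0, solve for y':
  (∂F/∂y)·y' = -∂F/∂x
  dy/dx = -(∂F/∂x)/(∂F/∂y) = -(2x/25)/(y/18) = -36x/(25y)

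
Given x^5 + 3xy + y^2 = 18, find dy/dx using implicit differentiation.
Differentiate both sides with respect to x, treating y as y(x). By the chain rule, any term containing y contributes a factor of y' = dy/dx when we differentiate it.

Move every term to one side and write the relation as F(x, y) = 0. Term by term,
  d/dx[x^5] = 5x^4
  d/dx[3xy] = 3x·y' + 3y
  d/dx[y^2] = 2y·y'
  d/dx[-18] = 0

The pieces without y' make up ∂F/∂x and the coefficient of y' is ∂F/∂y:
  ∂F/∂x = 5x^4 + 3y,
  ∂F/∂y = 3x + 2y.

Since d/dx[F] = ∂F/∂x + (∂F/∂y)·y' = 0, solve for y':
  (∂F/∂y)·y' = -∂F/∂x
  dy/dx = -(∂F/∂x)/(∂F/∂y) = -(5x^4 + 3y)/(3x + 2y) = (-5x^4 - 3y)/(3x + 2y)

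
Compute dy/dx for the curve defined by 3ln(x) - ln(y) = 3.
Differentiate both sides with respect to x, treating y as y(x). By the chain rule, any term containing y contributes a factor of y' = dy/dx when we differentiate it.

Move every term to one side and write the relation as F(x, y) = 0. Term by term,
  d/dx[3ln(x)] = 3/x
  d/dx[-ln(y)] = -y'/y
  d/dx[-3] = 0

The pieces without y' make up ∂F/∂x and the coefficient of y' is ∂F/∂y:
  ∂F/∂x = 3/x,
  ∂F/∂y = -1/y.

Since d/dx[F] = ∂F/∂x + (∂F/∂y)·y' = 0, solve for y':
  (∂F/∂y)·y' = -∂F/∂x
  dy/dx = -(∂F/∂x)/(∂F/∂y) = -(3/x)/(-1/y) = 3y/x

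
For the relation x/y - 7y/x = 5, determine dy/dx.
Take d/dx of both sides. Since y is implicitly a function of x, the chain rule attaches a y' = dy/dx factor whenever we differentiate through y.

Set F(x, y) = (left side) − (right side), so the curve is F = 0. Differentiating each term of F:
  d/dx[x/y] = -x·y'/y^2 + 1/y
  d/dx[-7y/x] = -7·y'/x + 7y/x^2
  d/dx[-5] = 0

Collecting, the y'-free part is the partial derivative in x and the y' coefficient is the partial derivative in y:
  ∂F/∂x = 1/y + 7y/x^2
  ∂F/∂y = -x/y^2 - 7/x

so d/dx[F(x, y(x))] = ∂F/∂x + (∂F/∂y)·y' = 0. Rearranging,
  dy/dx = -(∂F/∂x)/(∂F/∂y) = -(1/y + 7y/x^2)/(-x/y^2 - 7/x)
        = -((x^2 + 7y^2)/(x^2y))/(-(x^2 + 7y^2)/(xy^2)) = y/x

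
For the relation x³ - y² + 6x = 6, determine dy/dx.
Differentiate both sides with respect to x, treating y as y(x). By the chain rule, any term containing y contributes a factor of y' = dy/dx when we differentiate it.

Move every term to one side and write the relation as F(x, y) = 0. Term by term,
  d/dx[x^3] = 3x^2
  d/dx[6x] = 6
  d/dx[-y^2] = -2y·y'
  d/dx[-6] = 0

The pieces without y' make up ∂F/∂x and the coefficient of y' is ∂F/∂y:
  ∂F/∂x = 3x^2 + 6,
  ∂F/∂y = -2y.

Since d/dx[F] = ∂F/∂x + (∂F/∂y)·y' = 0, solve for y':
  (∂F/∂y)·y' = -∂F/∂x
  dy/dx = -(∂F/∂x)/(∂F/∂y) = -(3x^2 + 6)/(-2y) = 3(x^2 + 2)/(2y)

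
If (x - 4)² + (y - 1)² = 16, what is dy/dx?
Differentiate both sides with respect to x, treating y as y(x). By the chain rule, any term containing y contributes a factor of y' = dy/dx when we differentiate it.

Move every term to one side and write the relation as F(x, y) = 0. Term by term,
  d/dx[(x - 4)^2] = 2x - 8
  d/dx[(y - 1)^2] = 2·y'(y - 1)
  d/dx[-16] = 0

The pieces without y' make up ∂F/∂x and the coefficient of y' is ∂F/∂y:
  ∂F/∂x = 2x - 8,
  ∂F/∂y = 2y - 2.

Since d/dx[F] = ∂F/∂x + (∂F/∂y)·y' = 0, solve for y':
  (∂F/∂y)·y' = -∂F/∂x
  dy/dx = -(∂F/∂x)/(∂F/∂y) = -(2x - 8)/(2y - 2) = (4 - x)/(y - 1)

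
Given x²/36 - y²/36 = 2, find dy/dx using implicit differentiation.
Differentiate both sides with respect to x, treating y as y(x). By the chain rule, any term containing y contributes a factor of y' = dy/dx when we differentiate it.

Move every term to one side and write the relation as F(x, y) = 0. Term by term,
  d/dx[x^2/36] = x/18
  d/dx[-y^2/36] = -y·y'/18
  d/dx[-2] = 0

The pieces without y' make up ∂F/∂x and the coefficient of y' is ∂F/∂y:
  ∂F/∂x = x/18,
  ∂F/∂y = -y/18.

Since d/dx[F] = ∂F/∂x + (∂F/∂y)·y' = 0, solve for y':
  (∂F/∂y)·y' = -∂F/∂x
  dy/dx = -(∂F/∂x)/(∂F/∂y) = -(x/18)/(-y/18) = x/y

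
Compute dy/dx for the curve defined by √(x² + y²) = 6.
Take d/dx of both sides. Since y is implicitly a function of x, the chain rule attaches a y' = dy/dx factor whenever we differentiate through y.

Set F(x, y) = (left side) − (right side), so the curve is F = 0. Differentiating each term of F:
  d/dx[√(x^2 + y^2)] = (x + y·y')/√(x^2 + y^2)
  d/dx[-6] = 0

Collecting, the y'-free part is the partial derivative in x and the y' coefficient is the partial derivative in y:
  ∂F/∂x = x/√(x^2 + y^2)
  ∂F/∂y = y/√(x^2 + y^2)

so d/dx[F(x, y(x))] = ∂F/∂x + (∂F/∂y)·y' = 0. Rearranging,
  dy/dx = -(∂F/∂x)/(∂F/∂y) = -(x/√(x^2 + y^2))/(y/√(x^2 + y^2)) = -x/y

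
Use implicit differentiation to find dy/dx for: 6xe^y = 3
Take d/dx of both sides. Since y is implicitly a function of x, the chain rule attaches a y' = dy/dx factor whenever we differentiate through y.

Set F(x, y) = (left side) − (right side), so the curve is F = 0. Differentiating each term of F:
  d/dx[6x·e^(y)] = 6x·y'·e^(y) + 6e^(y)
  d/dx[-3] = 0

Collecting, the y'-free part is the partial derivative in x and the y' coefficient is the partial derivative in y:
  ∂F/∂x = 6e^(y)
  ∂F/∂y = 6x·e^(y)

so d/dx[F(x, y(x))] = ∂F/∂x + (∂F/∂y)·y' = 0. Rearranging,
  dy/dx = -(∂F/∂x)/(∂F/∂y) = -(6e^(y))/(6x·e^(y)) = -1/x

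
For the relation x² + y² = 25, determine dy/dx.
Take d/dx of both sides. Since y is implicitly a function of x, the chain rule attaches a y' = dy/dx factor whenever we differentiate through y.

Set F(x, y) = (left side) − (right side), so the curve is F = 0. Differentiating each term of F:
  d/dx[x^2] = 2x
  d/dx[y^2] = 2y·y'
  d/dx[-25] = 0

Collecting, the y'-free part is the partial derivative in x and the y' coefficient is the partial derivative in y:
  ∂F/∂x = 2x
  ∂F/∂y = 2y

so d/dx[F(x, y(x))] = ∂F/∂x + (∂F/∂y)·y' = 0. Rearranging,
  dy/dx = -(∂F/∂x)/(∂F/∂y) = -(2x)/(2y) = -x/y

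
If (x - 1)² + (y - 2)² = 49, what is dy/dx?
Differentiate both sides with respect to x, treating y as y(x). By the chain rule, any term containing y contributes a factor of y' = dy/dx when we differentiate it.

Move every term to one side and write the relation as F(x, y) = 0. Term by term,
  d/dx[(x - 1)^2] = 2x - 2
  d/dx[(y - 2)^2] = 2·y'(y - 2)
  d/dx[-49] = 0

The pieces without y' make up ∂F/∂x and the coefficient of y' is ∂F/∂y:
  ∂F/∂x = 2x - 2,
  ∂F/∂y = 2y - 4.

Since d/dx[F] = ∂F/∂x + (∂F/∂y)·y' = 0, solve for y':
  (∂F/∂y)·y' = -∂F/∂x
  dy/dx = -(∂F/∂x)/(∂F/∂y) = -(2x - 2)/(2y - 4) = (1 - x)/(y - 2)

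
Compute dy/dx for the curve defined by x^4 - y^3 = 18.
Apply d/dx to both sides, remembering that y depends on x. Each occurrence of y therefore brings in a y' = dy/dx via the chain rule.

With F(x, y) equal to the left-hand side minus the right, differentiate F term by term:
  d/dx[x^4] = 4x^3
  d/dx[-y^3] = -3y^2·y'
  d/dx[-18] = 0
Adding these up, d/dx[F] = 0 becomes
  (4x^3) + (-3y^2)·y' = 0,
so isolating y',
  dy/dx = -(4x^3)/(-3y^2) = 4x^3/(3y^2)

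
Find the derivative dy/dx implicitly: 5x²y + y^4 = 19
Differentiate the relation implicitly: treat y = y(x) and apply the chain rule, so every y-derivative picks up a y' = dy/dx factor.

With everything moved to the left-hand side, differentiate term by term:
  d/dx[5x^2y] = 5x^2·y' + 10xy
  d/dx[y^4] = 4y^3·y'
  d/dx[-19] = 0

Separating the contributions that come from x directly and those that come through y:
  without y':      10xy
  multiplying y':  5x^2 + 4y^3

so (10xy) + (5x^2 + 4y^3)·y' = 0, and therefore
  dy/dx = -(10xy)/(5x^2 + 4y^3) = -10xy/(5x^2 + 4y^3)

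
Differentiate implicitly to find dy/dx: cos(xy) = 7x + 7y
Differentiate both sides with respect to x, treating y as y(x). By the chain rule, any term containing y contributes a factor of y' = dy/dx when we differentiate it.

Move every term to one side and write the relation as F(x, y) = 0. Term by term,
  d/dx[-7x] = -7
  d/dx[-7y] = -7·y'
  d/dx[cos(xy)] = -(x·y' + y)·sin(xy)

The pieces without y' make up ∂F/∂x and the coefficient of y' is ∂F/∂y:
  ∂F/∂x = -y·sin(xy) - 7,
  ∂F/∂y = -x·sin(xy) - 7.

Since d/dx[F] = ∂F/∂x + (∂F/∂y)·y' = 0, solve for y':
  (∂F/∂y)·y' = -∂F/∂x
  dy/dx = -(∂F/∂x)/(∂F/∂y) = -(-y·sin(xy) - 7)/(-x·sin(xy) - 7) = -(y·sin(xy) + 7)/(x·sin(xy) + 7)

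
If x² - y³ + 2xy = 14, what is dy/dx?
Take d/dx of both sides. Since y is implicitly a function of x, the chain rule attaches a y' = dy/dx factor whenever we differentiate through y.

Set F(x, y) = (left side) − (right side), so the curve is F = 0. Differentiating each term of F:
  d/dx[x^2] = 2x
  d/dx[2xy] = 2x·y' + 2y
  d/dx[-y^3] = -3y^2·y'
  d/dx[-14] = 0

Collecting, the y'-free part is the partial derivative in x and the y' coefficient is the partial derivative in y:
  ∂F/∂x = 2x + 2y
  ∂F/∂y = 2x - 3y^2

so d/dx[F(x, y(x))] = ∂F/∂x + (∂F/∂y)·y' = 0. Rearranging,
  dy/dx = -(∂F/∂x)/(∂F/∂y) = -(2x + 2y)/(2x - 3y^2) = 2(-x - y)/(2x - 3y^2)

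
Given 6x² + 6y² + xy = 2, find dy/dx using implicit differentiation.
Differentiate the relation implicitly: treat y = y(x) and apply the chain rule, so every y-derivative picks up a y' = dy/dx factor.

With everything moved to the left-hand side, differentiate term by term:
  d/dx[6x^2] = 12x
  d/dx[xy] = x·y' + y
  d/dx[6y^2] = 12y·y'
  d/dx[-2] = 0

Separating the contributions that come from x directly and those that come through y:
  without y':      12x + y
  multiplying y':  x + 12y

so (12x + y) + (x + 12y)·y' = 0, and therefore
  dy/dx = -(12x + y)/(x + 12y) = (-12x - y)/(x + 12y)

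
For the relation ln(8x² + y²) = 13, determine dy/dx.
Differentiate both sides with respect to x, treating y as y(x). By the chain rule, any term containing y contributes a factor of y' = dy/dx when we differentiate it.

Move every term to one side and write the relation as F(x, y) = 0. Term by term,
  d/dx[ln(8x^2 + y^2)] = (16x + 2y·y')/(8x^2 + y^2)
  d/dx[-13] = 0

The pieces without y' make up ∂F/∂x and the coefficient of y' is ∂F/∂y:
  ∂F/∂x = 16x/(8x^2 + y^2),
  ∂F/∂y = 2y/(8x^2 + y^2).

Since d/dx[F] = ∂F/∂x + (∂F/∂y)·y' = 0, solve for y':
  (∂F/∂y)·y' = -∂F/∂x
  dy/dx = -(∂F/∂x)/(∂F/∂y) = -(16x/(8x^2 + y^2))/(2y/(8x^2 + y^2)) = -8x/y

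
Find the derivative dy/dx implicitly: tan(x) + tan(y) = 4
Differentiate both sides with respect to x, treating y as y(x). By the chain rule, any term containing y contributes a factor of y' = dy/dx when we differentiate it.

Move every term to one side and write the relation as F(x, y) = 0. Term by term,
  d/dx[tan(x)] = tan(x)^2 + 1
  d/dx[tan(y)] = y'(tan(y)^2 + 1)
  d/dx[-4] = 0

The pieces without y' make up ∂F/∂x and the coefficient of y' is ∂F/∂y:
  ∂F/∂x = tan(x)^2 + 1,
  ∂F/∂y = tan(y)^2 + 1.

Since d/dx[F] = ∂F/∂x + (∂F/∂y)·y' = 0, solve for y':
  (∂F/∂y)·y' = -∂F/∂x
  dy/dx = -(∂F/∂x)/(∂F/∂y) = -(tan(x)^2 + 1)/(tan(y)^2 + 1) = -cos(y)^2/cos(x)^2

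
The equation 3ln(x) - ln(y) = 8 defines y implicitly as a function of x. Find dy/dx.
Differentiate both sides with respect to x, treating y as y(x). By the chain rule, any term containing y contributes a factor of y' = dy/dx when we differentiate it.

Move every term to one side and write the relation as F(x, y) = 0. Term by term,
  d/dx[3ln(x)] = 3/x
  d/dx[-ln(y)] = -y'/y
  d/dx[-8] = 0

The pieces without y' make up ∂F/∂x and the coefficient of y' is ∂F/∂y:
  ∂F/∂x = 3/x,
  ∂F/∂y = -1/y.

Since d/dx[F] = ∂F/∂x + (∂F/∂y)·y' = 0, solve for y':
  (∂F/∂y)·y' = -∂F/∂x
  dy/dx = -(∂F/∂x)/(∂F/∂y) = -(3/x)/(-1/y) = 3y/x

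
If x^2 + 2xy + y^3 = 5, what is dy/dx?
Differentiate both sides with respect to x, treating y as y(x). By the chain rule, any term containing y contributes a factor of y' = dy/dx when we differentiate it.

Move every term to one side and write the relation as F(x, y) = 0. Term by term,
  d/dx[x^2] = 2x
  d/dx[2xy] = 2x·y' + 2y
  d/dx[y^3] = 3y^2·y'
  d/dx[-5] = 0

The pieces without y' make up ∂F/∂x and the coefficient of y' is ∂F/∂y:
  ∂F/∂x = 2x + 2y,
  ∂F/∂y = 2x + 3y^2.

Since d/dx[F] = ∂F/∂x + (∂F/∂y)·y' = 0, solve for y':
  (∂F/∂y)·y' = -∂F/∂x
  dy/dx = -(∂F/∂x)/(∂F/∂y) = -(2x + 2y)/(2x + 3y^2) = 2(-x - y)/(2x + 3y^2)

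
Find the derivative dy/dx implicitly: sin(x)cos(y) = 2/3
Take d/dx of both sides. Since y is implicitly a function of x, the chain rule attaches a y' = dy/dx factor whenever we differentiate through y.

Set F(x, y) = (left side) − (right side), so the curve is F = 0. Differentiating each term of F:
  d/dx[sin(x)·cos(y)] = -y'·sin(x)·sin(y) + cos(x)·cos(y)
  d/dx[-2/3] = 0

Collecting, the y'-free part is the partial derivative in x and the y' coefficient is the partial derivative in y:
  ∂F/∂x = cos(x)·cos(y)
  ∂F/∂y = -sin(x)·sin(y)

so d/dx[F(x, y(x))] = ∂F/∂x + (∂F/∂y)·y' = 0. Rearranging,
  dy/dx = -(∂F/∂x)/(∂F/∂y) = -(cos(x)·cos(y))/(-sin(x)·sin(y)) = 1/(tan(x)·tan(y))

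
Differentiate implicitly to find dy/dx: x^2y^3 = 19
Apply d/dx to both sides, remembering that y depends on x. Each occurrence of y therefore brings in a y' = dy/dx via the chain rule.

With F(x, y) equal to the left-hand side minus the right, differentiate F term by term:
  d/dx[x^2y^3] = 3x^2y^2·y' + 2xy^3
  d/dx[-19] = 0
Adding these up, d/dx[F] = 0 becomes
  (2xy^3) + (3x^2y^2)·y' = 0,
so isolating y',
  dy/dx = -(2xy^3)/(3x^2y^2) = -2y/(3x)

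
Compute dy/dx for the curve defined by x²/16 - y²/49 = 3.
Take d/dx of both sides. Since y is implicitly a function of x, the chain rule attaches a y' = dy/dx factor whenever we differentiate through y.

Set F(x, y) = (left side) − (right side), so the curve is F = 0. Differentiating each term of F:
  d/dx[x^2/16] = x/8
  d/dx[-y^2/49] = -2y·y'/49
  d/dx[-3] = 0

Collecting, the y'-free part is the partial derivative in x and the y' coefficient is the partial derivative in y:
  ∂F/∂x = x/8
  ∂F/∂y = -2y/49

so d/dx[F(x, y(x))] = ∂F/∂x + (∂F/∂y)·y' = 0. Rearranging,
  dy/dx = -(∂F/∂x)/(∂F/∂y) = -(x/8)/(-2y/49) = 49x/(16y)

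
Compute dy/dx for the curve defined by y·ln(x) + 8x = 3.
Differentiate the relation implicitly: treat y = y(x) and apply the chain rule, so every y-derivative picks up a y' = dy/dx factor.

With everything moved to the left-hand side, differentiate term by term:
  d/dx[8x] = 8
  d/dx[y·ln(x)] = y'·ln(x) + y/x
  d/dx[-3] = 0

Separating the contributions that come from x directly and those that come through y:
  without y':      8 + y/x
  multiplying y':  ln(x)

so (8 + y/x) + (ln(x))·y' = 0, and therefore
  dy/dx = -(8 + y/x)/(ln(x))
        = -((8x + y)/x)/(ln(x)) = (-8x - y)/(x·ln(x))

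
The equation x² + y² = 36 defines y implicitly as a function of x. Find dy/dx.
Differentiate the relation implicitly: treat y = y(x) and apply the chain rule, so every y-derivative picks up a y' = dy/dx factor.

With everything moved to the left-hand side, differentiate term by term:
  d/dx[x^2] = 2x
  d/dx[y^2] = 2y·y'
  d/dx[-36] = 0

Separating the contributions that come from x directly and those that come through y:
  without y':      2x
  multiplying y':  2y

so (2x) + (2y)·y' = 0, and therefore
  dy/dx = -(2x)/(2y) = -x/y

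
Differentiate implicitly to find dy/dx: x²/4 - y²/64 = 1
Differentiate the relation implicitly: treat y = y(x) and apply the chain rule, so every y-derivative picks up a y' = dy/dx factor.

With everything moved to the left-hand side, differentiate term by term:
  d/dx[x^2/4] = x/2
  d/dx[-y^2/64] = -y·y'/32
  d/dx[-1] = 0

Separating the contributions that come from x directly and those that come through y:
  without y':      x/2
  multiplying y':  -y/32

so (x/2) + (-y/32)·y' = 0, and therefore
  dy/dx = -(x/2)/(-y/32) = 16x/y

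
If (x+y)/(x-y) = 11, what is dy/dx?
Take d/dx of both sides. Since y is implicitly a function of x, the chain rule attaches a y' = dy/dx factor whenever we differentiate through y.

Set F(x, y) = (left side) − (right side), so the curve is F = 0. Differentiating each term of F:
  d/dx[(x + y)/(x - y)] = (y' + 1)/(x - y) + (x + y)(y' - 1)/(x - y)^2
  d/dx[-11] = 0

Collecting, the y'-free part is the partial derivative in x and the y' coefficient is the partial derivative in y:
  ∂F/∂x = 1/(x - y) - (x + y)/(x - y)^2
  ∂F/∂y = 1/(x - y) + (x + y)/(x - y)^2

so d/dx[F(x, y(x))] = ∂F/∂x + (∂F/∂y)·y' = 0. Rearranging,
  dy/dx = -(∂F/∂x)/(∂F/∂y) = -(1/(x - y) - (x + y)/(x - y)^2)/(1/(x - y) + (x + y)/(x - y)^2)
        = -(-2y/(x - y)^2)/(2x/(x - y)^2) = y/x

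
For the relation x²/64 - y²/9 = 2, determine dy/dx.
Differentiate the relation implicitly: treat y = y(x) and apply the chain rule, so every y-derivative picks up a y' = dy/dx factor.

With everything moved to the left-hand side, differentiate term by term:
  d/dx[x^2/64] = x/32
  d/dx[-y^2/9] = -2y·y'/9
  d/dx[-2] = 0

Separating the contributions that come from x directly and those that come through y:
  without y':      x/32
  multiplying y':  -2y/9

so (x/32) + (-2y/9)·y' = 0, and therefore
  dy/dx = -(x/32)/(-2y/9) = 9x/(64y)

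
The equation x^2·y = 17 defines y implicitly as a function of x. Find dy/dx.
Take d/dx of both sides. Since y is implicitly a function of x, the chain rule attaches a y' = dy/dx factor whenever we differentiate through y.

Set F(x, y) = (left side) − (right side), so the curve is F = 0. Differentiating each term of F:
  d/dx[x^2y] = x^2·y' + 2xy
  d/dx[-17] = 0

Collecting, the y'-free part is the partial derivative in x and the y' coefficient is the partial derivative in y:
  ∂F/∂x = 2xy
  ∂F/∂y = x^2

so d/dx[F(x, y(x))] = ∂F/∂x + (∂F/∂y)·y' = 0. Rearranging,
  dy/dx = -(∂F/∂x)/(∂F/∂y) = -(2xy)/(x^2) = -2y/x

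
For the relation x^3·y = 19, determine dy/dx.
Differentiate the relation implicitly: treat y = y(x) and apply the chain rule, so every y-derivative picks up a y' = dy/dx factor.

With everything moved to the left-hand side, differentiate term by term:
  d/dx[x^3y] = x^3·y' + 3x^2y
  d/dx[-19] = 0

Separating the contributions that come from x directly and those that come through y:
  without y':      3x^2y
  multiplying y':  x^3

so (3x^2y) + (x^3)·y' = 0, and therefore
  dy/dx = -(3x^2y)/(x^3) = -3y/x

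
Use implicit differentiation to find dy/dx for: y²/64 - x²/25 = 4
Take d/dx of both sides. Since y is implicitly a function of x, the chain rule attaches a y' = dy/dx factor whenever we differentiate through y.

Set F(x, y) = (left side) − (right side), so the curve is F = 0. Differentiating each term of F:
  d/dx[-x^2/25] = -2x/25
  d/dx[y^2/64] = y·y'/32
  d/dx[-4] = 0

Collecting, the y'-free part is the partial derivative in x and the y' coefficient is the partial derivative in y:
  ∂F/∂x = -2x/25
  ∂F/∂y = y/32

so d/dx[F(x, y(x))] = ∂F/∂x + (∂F/∂y)·y' = 0. Rearranging,
  dy/dx = -(∂F/∂x)/(∂F/∂y) = -(-2x/25)/(y/32) = 64x/(25y)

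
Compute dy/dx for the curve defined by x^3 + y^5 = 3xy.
Take d/dx of both sides. Since y is implicitly a function of x, the chain rule attaches a y' = dy/dx factor whenever we differentiate through y.

Set F(x, y) = (left side) − (right side), so the curve is F = 0. Differentiating each term of F:
  d/dx[x^3] = 3x^2
  d/dx[-3xy] = -3x·y' - 3y
  d/dx[y^5] = 5y^4·y'

Collecting, the y'-free part is the partial derivative in x and the y' coefficient is the partial derivative in y:
  ∂F/∂x = 3x^2 - 3y
  ∂F/∂y = -3x + 5y^4

so d/dx[F(x, y(x))] = ∂F/∂x + (∂F/∂y)·y' = 0. Rearranging,
  dy/dx = -(∂F/∂x)/(∂F/∂y) = -(3x^2 - 3y)/(-3x + 5y^4) = 3(x^2 - y)/(3x - 5y^4)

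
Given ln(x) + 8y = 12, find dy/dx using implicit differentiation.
Differentiate both sides with respect to x, treating y as y(x). By the chain rule, any term containing y contributes a factor of y' = dy/dx when we differentiate it.

Move every term to one side and write the relation as F(x, y) = 0. Term by term,
  d/dx[8y] = 8·y'
  d/dx[ln(x)] = 1/x
  d/dx[-12] = 0

The pieces without y' make up ∂F/∂x and the coefficient of y' is ∂F/∂y:
  ∂F/∂x = 1/x,
  ∂F/∂y = 8.

Since d/dx[F] = ∂F/∂x + (∂F/∂y)·y' = 0, solve for y':
  (∂F/∂y)·y' = -∂F/∂x
  dy/dx = -(∂F/∂x)/(∂F/∂y) = -(1/x)/(8) = -1/(8x)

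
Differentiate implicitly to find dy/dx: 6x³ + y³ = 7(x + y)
Differentiate the relation implicitly: treat y = y(x) and apply the chain rule, so every y-derivative picks up a y' = dy/dx factor.

With everything moved to the left-hand side, differentiate term by term:
  d/dx[6x^3] = 18x^2
  d/dx[-7x] = -7
  d/dx[y^3] = 3y^2·y'
  d/dx[-7y] = -7·y'

Separating the contributions that come from x directly and those that come through y:
  without y':      18x^2 - 7
  multiplying y':  3y^2 - 7

so (18x^2 - 7) + (3y^2 - 7)·y' = 0, and therefore
  dy/dx = -(18x^2 - 7)/(3y^2 - 7) = (7 - 18x^2)/(3y^2 - 7)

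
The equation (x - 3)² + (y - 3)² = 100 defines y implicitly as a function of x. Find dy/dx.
Apply d/dx to both sides, remembering that y depends on x. Each occurrence of y therefore brings in a y' = dy/dx via the chain rule.

With F(x, y) equal to the left-hand side minus the right, differentiate F term by term:
  d/dx[(x - 3)^2] = 2x - 6
  d/dx[(y - 3)^2] = 2·y'(y - 3)
  d/dx[-100] = 0
Adding these up, d/dx[F] = 0 becomes
  (2x - 6) + (2y - 6)·y' = 0,
so isolating y',
  dy/dx = -(2x - 6)/(2y - 6) = (3 - x)/(y - 3)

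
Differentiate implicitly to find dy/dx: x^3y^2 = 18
Differentiate the relation implicitly: treat y = y(x) and apply the chain rule, so every y-derivative picks up a y' = dy/dx factor.

With everything moved to the left-hand side, differentiate term by term:
  d/dx[x^3y^2] = 2x^3y·y' + 3x^2y^2
  d/dx[-18] = 0

Separating the contributions that come from x directly and those that come through y:
  without y':      3x^2y^2
  multiplying y':  2x^3y

so (3x^2y^2) + (2x^3y)·y' = 0, and therefore
  dy/dx = -(3x^2y^2)/(2x^3y) = -3y/(2x)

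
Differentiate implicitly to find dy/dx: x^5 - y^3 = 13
Differentiate both sides with respect to x, treating y as y(x). By the chain rule, any term containing y contributes a factor of y' = dy/dx when we differentiate it.

Move every term to one side and write the relation as F(x, y) = 0. Term by term,
  d/dx[x^5] = 5x^4
  d/dx[-y^3] = -3y^2·y'
  d/dx[-13] = 0

The pieces without y' make up ∂F/∂x and the coefficient of y' is ∂F/∂y:
  ∂F/∂x = 5x^4,
  ∂F/∂y = -3y^2.

Since d/dx[F] = ∂F/∂x + (∂F/∂y)·y' = 0, solve for y':
  (∂F/∂y)·y' = -∂F/∂x
  dy/dx = -(∂F/∂x)/(∂F/∂y) = -(5x^4)/(-3y^2) = 5x^4/(3y^2)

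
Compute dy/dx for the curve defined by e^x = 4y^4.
Take d/dx of both sides. Since y is implicitly a function of x, the chain rule attaches a y' = dy/dx factor whenever we differentiate through y.

Set F(x, y) = (left side) − (right side), so the curve is F = 0. Differentiating each term of F:
  d/dx[-4y^4] = -16y^3·y'
  d/dx[e^(x)] = e^(x)

Collecting, the y'-free part is the partial derivative in x and the y' coefficient is the partial derivative in y:
  ∂F/∂x = e^(x)
  ∂F/∂y = -16y^3

so d/dx[F(x, y(x))] = ∂F/∂x + (∂F/∂y)·y' = 0. Rearranging,
  dy/dx = -(∂F/∂x)/(∂F/∂y) = -(e^(x))/(-16y^3) = e^(x)/(16y^3)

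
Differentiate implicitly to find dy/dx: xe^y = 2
Differentiate both sides with respect to x, treating y as y(x). By the chain rule, any term containing y contributes a factor of y' = dy/dx when we differentiate it.

Move every term to one side and write the relation as F(x, y) = 0. Term by term,
  d/dx[x·e^(y)] = x·y'·e^(y) + e^(y)
  d/dx[-2] = 0

The pieces without y' make up ∂F/∂x and the coefficient of y' is ∂F/∂y:
  ∂F/∂x = e^(y),
  ∂F/∂y = x·e^(y).

Since d/dx[F] = ∂F/∂x + (∂F/∂y)·y' = 0, solve for y':
  (∂F/∂y)·y' = -∂F/∂x
  dy/dx = -(∂F/∂x)/(∂F/∂y) = -(e^(y))/(x·e^(y)) = -1/x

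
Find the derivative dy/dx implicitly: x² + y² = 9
Take d/dx of both sides. Since y is implicitly a function of x, the chain rule attaches a y' = dy/dx factor whenever we differentiate through y.

Set F(x, y) = (left side) − (right side), so the curve is F = 0. Differentiating each term of F:
  d/dx[x^2] = 2x
  d/dx[y^2] = 2y·y'
  d/dx[-9] = 0

Collecting, the y'-free part is the partial derivative in x and the y' coefficient is the partial derivative in y:
  ∂F/∂x = 2x
  ∂F/∂y = 2y

so d/dx[F(x, y(x))] = ∂F/∂x + (∂F/∂y)·y' = 0. Rearranging,
  dy/dx = -(∂F/∂x)/(∂F/∂y) = -(2x)/(2y) = -x/y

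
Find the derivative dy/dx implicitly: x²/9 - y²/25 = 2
Apply d/dx to both sides, remembering that y depends on x. Each occurrence of y therefore brings in a y' = dy/dx via the chain rule.

With F(x, y) equal to the left-hand side minus the right, differentiate F term by term:
  d/dx[x^2/9] = 2x/9
  d/dx[-y^2/25] = -2y·y'/25
  d/dx[-2] = 0
Adding these up, d/dx[F] = 0 becomes
  (2x/9) + (-2y/25)·y' = 0,
so isolating y',
  dy/dx = -(2x/9)/(-2y/25) = 25x/(9y)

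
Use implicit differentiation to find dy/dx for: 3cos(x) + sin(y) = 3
Differentiate both sides with respect to x, treating y as y(x). By the chain rule, any term containing y contributes a factor of y' = dy/dx when we differentiate it.

Move every term to one side and write the relation as F(x, y) = 0. Term by term,
  d/dx[sin(y)] = y'·cos(y)
  d/dx[3cos(x)] = -3sin(x)
  d/dx[-3] = 0

The pieces without y' make up ∂F/∂x and the coefficient of y' is ∂F/∂y:
  ∂F/∂x = -3sin(x),
  ∂F/∂y = cos(y).

Since d/dx[F] = ∂F/∂x + (∂F/∂y)·y' = 0, solve for y':
  (∂F/∂y)·y' = -∂F/∂x
  dy/dx = -(∂F/∂x)/(∂F/∂y) = -(-3sin(x))/(cos(y)) = 3sin(x)/cos(y)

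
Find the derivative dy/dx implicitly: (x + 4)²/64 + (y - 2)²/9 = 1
Differentiate both sides with respect to x, treating y as y(x). By the chain rule, any term containing y contributes a factor of y' = dy/dx when we differentiate it.

Move every term to one side and write the relation as F(x, y) = 0. Term by term,
  d/dx[(x + 4)^2/64] = x/32 + 1/8
  d/dx[(y - 2)^2/9] = 2·y'(y - 2)/9
  d/dx[-1] = 0

The pieces without y' make up ∂F/∂x and the coefficient of y' is ∂F/∂y:
  ∂F/∂x = x/32 + 1/8,
  ∂F/∂y = 2y/9 - 4/9.

Since d/dx[F] = ∂F/∂x + (∂F/∂y)·y' = 0, solve for y':
  (∂F/∂y)·y' = -∂F/∂x
  dy/dx = -(∂F/∂x)/(∂F/∂y) = -(x/32 + 1/8)/(2y/9 - 4/9)
        = -((x + 4)/32)/(2(y - 2)/9) = 9(-x - 4)/(64(y - 2))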